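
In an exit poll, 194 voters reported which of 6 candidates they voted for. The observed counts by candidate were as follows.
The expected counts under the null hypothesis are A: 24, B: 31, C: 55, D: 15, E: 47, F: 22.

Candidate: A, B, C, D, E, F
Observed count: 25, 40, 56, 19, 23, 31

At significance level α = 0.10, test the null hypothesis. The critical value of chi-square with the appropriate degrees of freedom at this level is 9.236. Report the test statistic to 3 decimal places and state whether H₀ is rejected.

χ² = (25−24)²/24 + (40−31)²/31 + (56−55)²/55 + (19−15)²/15 + (23−47)²/47 + (31−22)²/22
   = 0.0417 + 2.6129 + 0.0182 + 1.0667 + 12.2553 + 3.6818
Sum = 19.677
df = 5. Since 19.677 > 9.236, we reject H₀.

19.677; reject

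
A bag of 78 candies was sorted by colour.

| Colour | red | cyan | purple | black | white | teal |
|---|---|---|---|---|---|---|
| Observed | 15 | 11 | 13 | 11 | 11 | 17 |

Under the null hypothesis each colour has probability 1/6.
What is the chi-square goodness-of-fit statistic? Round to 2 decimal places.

2.46

Under H₀ each category has probability 1/6, so each expected count is 78/6 = 13.
χ² = (15−13)²/13 + (11−13)²/13 + (13−13)²/13 + (11−13)²/13 + (11−13)²/13 + (17−13)²/13
   = 0.308 + 0.308 + 0.000 + 0.308 + 0.308 + 1.231
Sum = 2.46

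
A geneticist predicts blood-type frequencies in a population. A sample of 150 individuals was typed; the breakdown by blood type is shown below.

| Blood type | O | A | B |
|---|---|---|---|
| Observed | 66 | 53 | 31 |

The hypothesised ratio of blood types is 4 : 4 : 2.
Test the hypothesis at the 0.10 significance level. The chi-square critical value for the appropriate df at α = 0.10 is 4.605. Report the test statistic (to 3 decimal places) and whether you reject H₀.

1.450; do not reject

Ratio total = 10. Expected counts: 150×4/10 = 60, 150×4/10 = 60, 150×2/10 = 30.
χ² = (66−60)²/60 + (53−60)²/60 + (31−30)²/30
   = 0.6000 + 0.8167 + 0.0333
Sum = 1.450
df = 2. Since 1.450 < 4.605, we do not reject H₀.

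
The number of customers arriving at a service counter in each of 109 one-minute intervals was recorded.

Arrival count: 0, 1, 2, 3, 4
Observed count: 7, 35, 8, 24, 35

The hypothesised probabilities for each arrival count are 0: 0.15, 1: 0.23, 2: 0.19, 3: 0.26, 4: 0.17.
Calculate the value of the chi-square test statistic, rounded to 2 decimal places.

Expected counts E_i = n·p_i: 109×0.15 = 16.35, 109×0.23 = 25.07, 109×0.19 = 20.71, 109×0.26 = 28.34, 109×0.17 = 18.53.
χ² = (7−16.35)²/16.35 + (35−25.07)²/25.07 + (8−20.71)²/20.71 + (24−28.34)²/28.34 + (35−18.53)²/18.53
   = 5.347 + 3.933 + 7.800 + 0.665 + 14.639
Sum = 32.38

32.38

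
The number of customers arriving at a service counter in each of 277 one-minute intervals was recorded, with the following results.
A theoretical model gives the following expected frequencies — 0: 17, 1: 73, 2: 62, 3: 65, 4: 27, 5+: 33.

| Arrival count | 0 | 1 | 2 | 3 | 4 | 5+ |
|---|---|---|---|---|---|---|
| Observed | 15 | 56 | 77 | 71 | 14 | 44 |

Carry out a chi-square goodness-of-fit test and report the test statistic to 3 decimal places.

χ² = (15−17)²/17 + (56−73)²/73 + (77−62)²/62 + (71−65)²/65 + (14−27)²/27 + (44−33)²/33
   = 0.2353 + 3.9589 + 3.6290 + 0.5538 + 6.2593 + 3.6667
Sum = 18.303

18.303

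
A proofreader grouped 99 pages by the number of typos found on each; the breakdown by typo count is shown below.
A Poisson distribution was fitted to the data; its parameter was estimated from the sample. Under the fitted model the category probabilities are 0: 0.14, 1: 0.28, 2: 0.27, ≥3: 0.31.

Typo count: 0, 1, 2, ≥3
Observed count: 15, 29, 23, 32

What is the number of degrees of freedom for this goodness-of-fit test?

There are k = 4 categories and 1 parameter estimated from the data, so df = 4 − 1 − 1 = 2.

2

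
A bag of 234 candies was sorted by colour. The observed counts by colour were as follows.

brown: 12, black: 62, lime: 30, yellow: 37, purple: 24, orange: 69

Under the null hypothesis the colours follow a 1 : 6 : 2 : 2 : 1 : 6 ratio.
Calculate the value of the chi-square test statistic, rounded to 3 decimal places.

18.974

Ratio total = 18. Expected counts: 234×1/18 = 13, 234×6/18 = 78, 234×2/18 = 26, 234×2/18 = 26, 234×1/18 = 13, 234×6/18 = 78.
χ² = (12−13)²/13 + (62−78)²/78 + (30−26)²/26 + (37−26)²/26 + (24−13)²/13 + (69−78)²/78
   = 0.0769 + 3.2821 + 0.6154 + 4.6538 + 9.3077 + 1.0385
Sum = 18.974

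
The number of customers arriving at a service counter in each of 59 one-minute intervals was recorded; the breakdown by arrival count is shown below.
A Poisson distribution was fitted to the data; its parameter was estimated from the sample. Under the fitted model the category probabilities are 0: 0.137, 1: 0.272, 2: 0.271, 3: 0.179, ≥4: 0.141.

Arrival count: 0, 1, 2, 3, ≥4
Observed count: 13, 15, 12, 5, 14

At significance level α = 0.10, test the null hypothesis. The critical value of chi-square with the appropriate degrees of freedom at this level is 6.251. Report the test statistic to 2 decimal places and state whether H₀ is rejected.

Expected counts E_i = n·p_i: 59×0.137 = 8.083, 59×0.272 = 16.048, 59×0.271 = 15.989, 59×0.179 = 10.561, 59×0.141 = 8.319.
cat         O        E   (O−E)²/E
0          13    8.083      2.991
1          15   16.048      0.068
2          12   15.989      0.995
3           5   10.561      2.928
≥4         14    8.319      3.880
Sum = 10.86
df = 3. Since 10.86 > 6.251, we reject H₀.

10.86; reject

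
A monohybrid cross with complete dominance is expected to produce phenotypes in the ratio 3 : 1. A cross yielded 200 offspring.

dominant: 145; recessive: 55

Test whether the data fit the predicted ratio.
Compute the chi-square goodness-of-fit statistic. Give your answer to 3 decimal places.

Ratio total = 4. Expected counts: 200×3/4 = 150, 200×1/4 = 50.
χ² = (145−150)²/150 + (55−50)²/50
   = 0.1667 + 0.5000
Sum = 0.667

0.667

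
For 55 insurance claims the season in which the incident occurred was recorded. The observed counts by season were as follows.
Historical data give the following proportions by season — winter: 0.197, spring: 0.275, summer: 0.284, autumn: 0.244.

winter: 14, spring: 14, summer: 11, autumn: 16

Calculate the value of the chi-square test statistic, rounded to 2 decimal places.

2.87

Expected counts E_i = n·p_i: 55×0.197 = 10.835, 55×0.275 = 15.125, 55×0.284 = 15.62, 55×0.244 = 13.42.
cat         O        E   (O−E)²/E
winter     14   10.835      0.925
spring     14   15.125      0.084
summer     11    15.62      1.366
autumn     16    13.42      0.496
Sum = 2.87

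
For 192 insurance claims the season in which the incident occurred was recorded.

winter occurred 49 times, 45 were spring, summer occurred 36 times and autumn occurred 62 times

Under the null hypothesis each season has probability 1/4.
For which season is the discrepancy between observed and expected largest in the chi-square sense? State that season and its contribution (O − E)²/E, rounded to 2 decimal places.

Expected count for each of the 4 categories: 192/4 = 48.
cat         O        E   (O−E)²/E
winter     49       48      0.021
spring     45       48      0.188
summer     36       48      3.000
autumn     62       48      4.083
The largest term is for autumn: 4.08.

autumn, 4.08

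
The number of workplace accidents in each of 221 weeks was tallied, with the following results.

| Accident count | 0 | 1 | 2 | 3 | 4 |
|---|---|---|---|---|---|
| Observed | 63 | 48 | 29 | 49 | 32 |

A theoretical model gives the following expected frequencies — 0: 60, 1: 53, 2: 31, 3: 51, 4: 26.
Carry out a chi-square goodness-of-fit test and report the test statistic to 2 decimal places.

2.21

0: (63 − 60)²/60 = 9/60 = 0.150
1: (48 − 53)²/53 = 25/53 = 0.472
2: (29 − 31)²/31 = 4/31 = 0.129
3: (49 − 51)²/51 = 4/51 = 0.078
4: (32 − 26)²/26 = 36/26 = 1.385
Sum = 2.21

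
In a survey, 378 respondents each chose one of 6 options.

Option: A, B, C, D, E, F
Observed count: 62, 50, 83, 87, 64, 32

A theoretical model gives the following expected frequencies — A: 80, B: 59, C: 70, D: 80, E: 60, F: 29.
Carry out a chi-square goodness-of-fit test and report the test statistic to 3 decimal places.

cat         O        E   (O−E)²/E
A          62       80     4.0500
B          50       59     1.3729
C          83       70     2.4143
D          87       80     0.6125
E          64       60     0.2667
F          32       29     0.3103
Sum = 9.027

9.027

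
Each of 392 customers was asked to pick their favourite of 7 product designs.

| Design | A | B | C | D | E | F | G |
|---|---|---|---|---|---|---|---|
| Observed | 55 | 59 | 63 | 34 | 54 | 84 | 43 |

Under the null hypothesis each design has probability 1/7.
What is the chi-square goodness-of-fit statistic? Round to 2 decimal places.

26.79

Under H₀ each category has probability 1/7, so each expected count is 392/7 = 56.
χ² = (55−56)²/56 + (59−56)²/56 + (63−56)²/56 + (34−56)²/56 + (54−56)²/56 + (84−56)²/56 + (43−56)²/56
   = 0.018 + 0.161 + 0.875 + 8.643 + 0.071 + 14.000 + 3.018
Sum = 26.79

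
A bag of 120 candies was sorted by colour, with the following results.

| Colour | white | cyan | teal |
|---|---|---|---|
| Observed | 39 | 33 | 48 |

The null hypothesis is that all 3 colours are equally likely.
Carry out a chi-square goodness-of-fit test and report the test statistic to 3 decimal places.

Expected count for each of the 3 categories: 120/3 = 40.
white: (39 − 40)²/40 = 1/40 = 0.0250
cyan: (33 − 40)²/40 = 49/40 = 1.2250
teal: (48 − 40)²/40 = 64/40 = 1.6000
Sum = 2.850

2.850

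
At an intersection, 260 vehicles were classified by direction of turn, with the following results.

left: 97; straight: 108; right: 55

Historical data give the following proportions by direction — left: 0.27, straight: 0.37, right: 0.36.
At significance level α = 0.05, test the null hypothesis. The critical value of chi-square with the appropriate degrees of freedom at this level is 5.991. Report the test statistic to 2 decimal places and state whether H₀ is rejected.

Expected counts E_i = n·p_i: 260×0.27 = 70.2, 260×0.37 = 96.2, 260×0.36 = 93.6.
left: (97 − 70.2)²/70.2 = 718.24/70.2 = 10.231
straight: (108 − 96.2)²/96.2 = 139.24/96.2 = 1.447
right: (55 − 93.6)²/93.6 = 1489.96/93.6 = 15.918
Sum = 27.60
df = 2. Since 27.60 > 5.991, we reject H₀.

27.60; reject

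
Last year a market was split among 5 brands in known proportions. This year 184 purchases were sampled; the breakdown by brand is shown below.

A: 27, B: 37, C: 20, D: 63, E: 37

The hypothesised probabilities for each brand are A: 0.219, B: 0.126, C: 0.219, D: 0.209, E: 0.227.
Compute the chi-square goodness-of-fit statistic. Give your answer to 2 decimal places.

39.05

Expected counts E_i = n·p_i: 184×0.219 = 40.296, 184×0.126 = 23.184, 184×0.219 = 40.296, 184×0.209 = 38.456, 184×0.227 = 41.768.
χ² = (27−40.296)²/40.296 + (37−23.184)²/23.184 + (20−40.296)²/40.296 + (63−38.456)²/38.456 + (37−41.768)²/41.768
   = 4.387 + 8.233 + 10.223 + 15.665 + 0.544
Sum = 39.05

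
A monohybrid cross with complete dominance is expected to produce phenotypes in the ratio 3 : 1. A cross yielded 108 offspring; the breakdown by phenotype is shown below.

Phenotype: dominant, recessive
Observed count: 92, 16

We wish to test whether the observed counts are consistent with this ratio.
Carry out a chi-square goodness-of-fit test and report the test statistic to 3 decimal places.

5.975

Ratio total = 4. Expected counts: 108×3/4 = 81, 108×1/4 = 27.
cat            O        E   (O−E)²/E
dominant      92       81     1.4938
recessive     16       27     4.4815
Sum = 5.975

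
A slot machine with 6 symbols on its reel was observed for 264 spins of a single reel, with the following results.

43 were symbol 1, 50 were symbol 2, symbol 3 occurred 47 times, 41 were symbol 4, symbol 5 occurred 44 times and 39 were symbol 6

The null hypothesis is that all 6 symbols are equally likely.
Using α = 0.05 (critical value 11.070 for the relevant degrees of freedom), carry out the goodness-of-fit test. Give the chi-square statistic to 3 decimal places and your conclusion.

Expected count for each of the 6 categories: 264/6 = 44.
χ² = (43−44)²/44 + (50−44)²/44 + (47−44)²/44 + (41−44)²/44 + (44−44)²/44 + (39−44)²/44
   = 0.0227 + 0.8182 + 0.2045 + 0.2045 + 0.0000 + 0.5682
Sum = 1.818
df = 5. Since 1.818 < 11.070, we do not reject H₀.

1.818; do not reject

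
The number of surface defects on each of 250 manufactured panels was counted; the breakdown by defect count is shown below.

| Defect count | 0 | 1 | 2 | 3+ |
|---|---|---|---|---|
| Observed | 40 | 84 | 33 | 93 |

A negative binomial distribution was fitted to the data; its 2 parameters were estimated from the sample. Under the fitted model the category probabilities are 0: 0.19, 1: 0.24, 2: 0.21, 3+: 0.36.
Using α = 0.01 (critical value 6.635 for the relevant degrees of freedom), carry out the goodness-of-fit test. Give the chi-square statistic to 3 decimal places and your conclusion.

Expected counts E_i = n·p_i: 250×0.19 = 47.5, 250×0.24 = 60, 250×0.21 = 52.5, 250×0.36 = 90.
0: (40 − 47.5)²/47.5 = 56.25/47.5 = 1.1842
1: (84 − 60)²/60 = 576/60 = 9.6000
2: (33 − 52.5)²/52.5 = 380.25/52.5 = 7.2429
3+: (93 − 90)²/90 = 9/90 = 0.1000
Sum = 18.127
df = 1. Since 18.127 > 6.635, we reject H₀.

18.127; reject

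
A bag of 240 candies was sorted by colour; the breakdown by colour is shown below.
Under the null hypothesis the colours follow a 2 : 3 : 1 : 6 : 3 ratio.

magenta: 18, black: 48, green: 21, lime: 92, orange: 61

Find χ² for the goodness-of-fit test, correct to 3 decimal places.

11.375

Ratio total = 15. Expected counts: 240×2/15 = 32, 240×3/15 = 48, 240×1/15 = 16, 240×6/15 = 96, 240×3/15 = 48.
χ² = (18−32)²/32 + (48−48)²/48 + (21−16)²/16 + (92−96)²/96 + (61−48)²/48
   = 6.1250 + 0.0000 + 1.5625 + 0.1667 + 3.5208
Sum = 11.375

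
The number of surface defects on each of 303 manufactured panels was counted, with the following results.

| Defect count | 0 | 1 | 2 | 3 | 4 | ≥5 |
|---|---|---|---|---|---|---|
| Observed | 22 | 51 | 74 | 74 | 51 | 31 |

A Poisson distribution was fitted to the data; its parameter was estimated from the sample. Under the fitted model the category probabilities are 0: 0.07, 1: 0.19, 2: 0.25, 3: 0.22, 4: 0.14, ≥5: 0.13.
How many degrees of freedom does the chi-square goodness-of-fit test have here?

4

There are k = 6 categories and 1 parameter estimated from the data, so df = 6 − 1 − 1 = 4.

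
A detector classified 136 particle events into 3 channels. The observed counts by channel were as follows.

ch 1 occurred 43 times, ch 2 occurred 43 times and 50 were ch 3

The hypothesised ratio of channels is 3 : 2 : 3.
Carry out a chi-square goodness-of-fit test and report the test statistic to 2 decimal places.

Ratio total = 8. Expected counts: 136×3/8 = 51, 136×2/8 = 34, 136×3/8 = 51.
χ² = (43−51)²/51 + (43−34)²/34 + (50−51)²/51
   = 1.255 + 2.382 + 0.020
Sum = 3.66

3.66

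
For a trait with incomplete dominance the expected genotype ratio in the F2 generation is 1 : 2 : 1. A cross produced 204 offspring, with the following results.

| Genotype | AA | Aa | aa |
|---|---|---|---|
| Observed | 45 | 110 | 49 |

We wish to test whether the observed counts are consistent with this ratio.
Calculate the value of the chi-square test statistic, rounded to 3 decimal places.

1.412

Ratio total = 4. Expected counts: 204×1/4 = 51, 204×2/4 = 102, 204×1/4 = 51.
cat         O        E   (O−E)²/E
AA         45       51     0.7059
Aa        110      102     0.6275
aa         49       51     0.0784
Sum = 1.412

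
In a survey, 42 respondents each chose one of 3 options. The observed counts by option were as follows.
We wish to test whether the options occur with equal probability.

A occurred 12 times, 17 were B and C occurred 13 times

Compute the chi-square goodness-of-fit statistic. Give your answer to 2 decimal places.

Under H₀ each category has probability 1/3, so each expected count is 42/3 = 14.
A: (12 − 14)²/14 = 4/14 = 0.286
B: (17 − 14)²/14 = 9/14 = 0.643
C: (13 − 14)²/14 = 1/14 = 0.071
Sum = 1.00

1.00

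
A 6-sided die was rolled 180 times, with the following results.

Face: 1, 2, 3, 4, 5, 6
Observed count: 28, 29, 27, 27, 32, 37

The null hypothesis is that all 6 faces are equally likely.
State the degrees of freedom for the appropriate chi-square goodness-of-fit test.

There are k = 6 categories and no parameters were estimated from the data, so df = 6 − 1 = 5.

5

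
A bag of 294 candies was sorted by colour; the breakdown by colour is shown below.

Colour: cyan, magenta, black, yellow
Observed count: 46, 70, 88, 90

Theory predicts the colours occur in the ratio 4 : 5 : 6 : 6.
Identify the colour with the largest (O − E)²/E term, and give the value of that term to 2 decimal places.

Ratio total = 21. Expected counts: 294×4/21 = 56, 294×5/21 = 70, 294×6/21 = 84, 294×6/21 = 84.
cat          O        E   (O−E)²/E
cyan        46       56      1.786
magenta     70       70      0.000
black       88       84      0.190
yellow      90       84      0.429
The largest term is for cyan: 1.79.

cyan, 1.79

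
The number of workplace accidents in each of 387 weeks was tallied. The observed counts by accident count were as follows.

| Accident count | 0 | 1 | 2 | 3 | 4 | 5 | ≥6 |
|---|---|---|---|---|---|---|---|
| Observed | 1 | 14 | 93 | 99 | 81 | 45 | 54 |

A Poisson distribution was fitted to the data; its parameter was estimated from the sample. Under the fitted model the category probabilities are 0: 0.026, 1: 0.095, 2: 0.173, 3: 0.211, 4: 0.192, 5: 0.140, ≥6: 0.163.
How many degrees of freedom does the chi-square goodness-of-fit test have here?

5

There are k = 7 categories and 1 parameter estimated from the data, so df = 7 − 1 − 1 = 5.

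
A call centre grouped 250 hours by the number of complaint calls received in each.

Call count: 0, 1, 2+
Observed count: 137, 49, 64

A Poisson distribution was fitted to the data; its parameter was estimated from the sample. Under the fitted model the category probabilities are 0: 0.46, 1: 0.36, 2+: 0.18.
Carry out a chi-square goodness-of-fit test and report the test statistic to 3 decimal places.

30.909

Expected counts E_i = n·p_i: 250×0.46 = 115, 250×0.36 = 90, 250×0.18 = 45.
χ² = (137−115)²/115 + (49−90)²/90 + (64−45)²/45
   = 4.2087 + 18.6778 + 8.0222
Sum = 30.909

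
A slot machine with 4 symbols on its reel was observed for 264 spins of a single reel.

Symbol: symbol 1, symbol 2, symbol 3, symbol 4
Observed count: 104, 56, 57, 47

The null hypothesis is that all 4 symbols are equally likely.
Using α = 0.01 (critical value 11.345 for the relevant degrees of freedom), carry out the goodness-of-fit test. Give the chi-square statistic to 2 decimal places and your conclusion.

Under H₀ each category has probability 1/4, so each expected count is 264/4 = 66.
symbol 1: (104 − 66)²/66 = 1444/66 = 21.879
symbol 2: (56 − 66)²/66 = 100/66 = 1.515
symbol 3: (57 − 66)²/66 = 81/66 = 1.227
symbol 4: (47 − 66)²/66 = 361/66 = 5.470
Sum = 30.09
df = 3. Since 30.09 > 11.345, we reject H₀.

30.09; reject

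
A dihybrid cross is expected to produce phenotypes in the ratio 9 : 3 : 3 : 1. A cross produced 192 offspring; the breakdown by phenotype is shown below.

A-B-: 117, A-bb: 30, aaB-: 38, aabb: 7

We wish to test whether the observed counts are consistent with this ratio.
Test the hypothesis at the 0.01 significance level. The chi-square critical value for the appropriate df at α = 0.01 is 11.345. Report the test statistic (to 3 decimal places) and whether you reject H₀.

Ratio total = 16. Expected counts: 192×9/16 = 108, 192×3/16 = 36, 192×3/16 = 36, 192×1/16 = 12.
χ² = (117−108)²/108 + (30−36)²/36 + (38−36)²/36 + (7−12)²/12
   = 0.7500 + 1.0000 + 0.1111 + 2.0833
Sum = 3.944
df = 3. Since 3.944 < 11.345, we do not reject H₀.

3.944; do not reject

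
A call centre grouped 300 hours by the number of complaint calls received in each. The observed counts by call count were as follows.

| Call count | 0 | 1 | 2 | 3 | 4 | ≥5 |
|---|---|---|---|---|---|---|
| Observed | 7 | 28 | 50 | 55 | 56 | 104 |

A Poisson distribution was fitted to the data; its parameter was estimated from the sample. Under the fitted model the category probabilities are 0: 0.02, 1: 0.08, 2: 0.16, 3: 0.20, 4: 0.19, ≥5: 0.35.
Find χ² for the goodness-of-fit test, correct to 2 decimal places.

Expected counts E_i = n·p_i: 300×0.02 = 6, 300×0.08 = 24, 300×0.16 = 48, 300×0.20 = 60, 300×0.19 = 57, 300×0.35 = 105.
0: (7 − 6)²/6 = 1/6 = 0.167
1: (28 − 24)²/24 = 16/24 = 0.667
2: (50 − 48)²/48 = 4/48 = 0.083
3: (55 − 60)²/60 = 25/60 = 0.417
4: (56 − 57)²/57 = 1/57 = 0.018
≥5: (104 − 105)²/105 = 1/105 = 0.010
Sum = 1.36

1.36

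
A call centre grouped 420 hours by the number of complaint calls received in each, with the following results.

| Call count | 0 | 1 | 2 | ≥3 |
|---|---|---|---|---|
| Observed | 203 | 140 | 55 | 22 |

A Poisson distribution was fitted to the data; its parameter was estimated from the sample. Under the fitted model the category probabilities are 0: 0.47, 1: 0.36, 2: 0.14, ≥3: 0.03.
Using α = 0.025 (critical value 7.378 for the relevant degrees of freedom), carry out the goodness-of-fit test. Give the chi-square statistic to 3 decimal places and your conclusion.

8.247; reject

Expected counts E_i = n·p_i: 420×0.47 = 197.4, 420×0.36 = 151.2, 420×0.14 = 58.8, 420×0.03 = 12.6.
0: (203 − 197.4)²/197.4 = 31.36/197.4 = 0.1589
1: (140 − 151.2)²/151.2 = 125.44/151.2 = 0.8296
2: (55 − 58.8)²/58.8 = 14.44/58.8 = 0.2456
≥3: (22 − 12.6)²/12.6 = 88.36/12.6 = 7.0127
Sum = 8.247
df = 2. Since 8.247 > 7.378, we reject H₀.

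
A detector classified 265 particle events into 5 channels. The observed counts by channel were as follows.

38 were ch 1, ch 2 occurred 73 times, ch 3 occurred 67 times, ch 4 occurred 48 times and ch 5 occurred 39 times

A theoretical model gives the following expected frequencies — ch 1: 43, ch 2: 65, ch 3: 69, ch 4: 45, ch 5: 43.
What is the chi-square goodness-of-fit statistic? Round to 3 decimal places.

2.196

ch 1: (38 − 43)²/43 = 25/43 = 0.5814
ch 2: (73 − 65)²/65 = 64/65 = 0.9846
ch 3: (67 − 69)²/69 = 4/69 = 0.0580
ch 4: (48 − 45)²/45 = 9/45 = 0.2000
ch 5: (39 − 43)²/43 = 16/43 = 0.3721
Sum = 2.196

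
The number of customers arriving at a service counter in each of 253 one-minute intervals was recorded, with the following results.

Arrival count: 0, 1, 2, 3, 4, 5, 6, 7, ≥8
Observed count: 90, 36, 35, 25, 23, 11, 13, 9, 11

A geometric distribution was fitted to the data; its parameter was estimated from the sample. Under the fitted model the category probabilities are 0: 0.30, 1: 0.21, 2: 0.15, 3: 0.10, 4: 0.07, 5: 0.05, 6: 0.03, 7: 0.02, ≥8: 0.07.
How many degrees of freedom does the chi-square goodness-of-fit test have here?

There are k = 9 categories and 1 parameter estimated from the data, so df = 9 − 1 − 1 = 7.

7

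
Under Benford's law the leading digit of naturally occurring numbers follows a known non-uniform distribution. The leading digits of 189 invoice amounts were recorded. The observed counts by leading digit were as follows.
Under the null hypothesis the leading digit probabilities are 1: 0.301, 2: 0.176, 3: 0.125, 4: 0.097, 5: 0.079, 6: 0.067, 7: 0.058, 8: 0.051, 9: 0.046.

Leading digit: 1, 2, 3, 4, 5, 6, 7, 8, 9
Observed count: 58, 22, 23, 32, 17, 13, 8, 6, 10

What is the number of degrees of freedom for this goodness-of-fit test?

There are k = 9 categories and no parameters were estimated from the data, so df = 9 − 1 = 8.

8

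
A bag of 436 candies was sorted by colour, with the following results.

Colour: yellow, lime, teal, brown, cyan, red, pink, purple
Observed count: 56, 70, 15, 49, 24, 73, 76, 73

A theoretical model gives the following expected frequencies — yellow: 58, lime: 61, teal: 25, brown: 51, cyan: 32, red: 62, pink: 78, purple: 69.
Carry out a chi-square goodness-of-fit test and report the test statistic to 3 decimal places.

9.710

cat         O        E   (O−E)²/E
yellow     56       58     0.0690
lime       70       61     1.3279
teal       15       25     4.0000
brown      49       51     0.0784
cyan       24       32     2.0000
red        73       62     1.9516
pink       76       78     0.0513
purple     73       69     0.2319
Sum = 9.710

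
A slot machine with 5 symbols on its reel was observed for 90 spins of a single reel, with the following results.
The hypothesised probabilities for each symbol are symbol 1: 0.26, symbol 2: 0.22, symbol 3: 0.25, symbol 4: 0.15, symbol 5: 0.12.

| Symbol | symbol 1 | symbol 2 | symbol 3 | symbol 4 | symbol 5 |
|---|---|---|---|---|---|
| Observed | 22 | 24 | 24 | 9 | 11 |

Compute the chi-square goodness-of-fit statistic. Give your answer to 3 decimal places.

Expected counts E_i = n·p_i: 90×0.26 = 23.4, 90×0.22 = 19.8, 90×0.25 = 22.5, 90×0.15 = 13.5, 90×0.12 = 10.8.
χ² = (22−23.4)²/23.4 + (24−19.8)²/19.8 + (24−22.5)²/22.5 + (9−13.5)²/13.5 + (11−10.8)²/10.8
   = 0.0838 + 0.8909 + 0.1000 + 1.5000 + 0.0037
Sum = 2.578

2.578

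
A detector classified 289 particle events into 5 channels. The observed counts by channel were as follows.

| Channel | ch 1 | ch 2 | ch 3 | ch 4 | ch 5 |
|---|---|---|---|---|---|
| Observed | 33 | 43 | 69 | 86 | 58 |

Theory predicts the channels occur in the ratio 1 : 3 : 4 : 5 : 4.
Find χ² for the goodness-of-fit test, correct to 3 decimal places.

17.811

Ratio total = 17. Expected counts: 289×1/17 = 17, 289×3/17 = 51, 289×4/17 = 68, 289×5/17 = 85, 289×4/17 = 68.
cat         O        E   (O−E)²/E
ch 1       33       17    15.0588
ch 2       43       51     1.2549
ch 3       69       68     0.0147
ch 4       86       85     0.0118
ch 5       58       68     1.4706
Sum = 17.811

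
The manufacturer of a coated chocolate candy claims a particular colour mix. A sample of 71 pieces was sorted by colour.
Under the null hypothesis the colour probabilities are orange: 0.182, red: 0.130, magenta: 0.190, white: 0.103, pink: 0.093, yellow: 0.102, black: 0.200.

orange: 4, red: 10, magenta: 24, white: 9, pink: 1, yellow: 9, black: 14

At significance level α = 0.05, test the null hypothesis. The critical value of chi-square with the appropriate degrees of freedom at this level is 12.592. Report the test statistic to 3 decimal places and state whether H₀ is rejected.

19.986; reject

Expected counts E_i = n·p_i: 71×0.182 = 12.922, 71×0.130 = 9.23, 71×0.190 = 13.49, 71×0.103 = 7.313, 71×0.093 = 6.603, 71×0.102 = 7.242, 71×0.200 = 14.2.
orange: (4 − 12.922)²/12.922 = 79.602084/12.922 = 6.1602
red: (10 − 9.23)²/9.23 = 0.5929/9.23 = 0.0642
magenta: (24 − 13.49)²/13.49 = 110.4601/13.49 = 8.1883
white: (9 − 7.313)²/7.313 = 2.845969/7.313 = 0.3892
pink: (1 − 6.603)²/6.603 = 31.393609/6.603 = 4.7544
yellow: (9 − 7.242)²/7.242 = 3.090564/7.242 = 0.4268
black: (14 − 14.2)²/14.2 = 0.04/14.2 = 0.0028
Sum = 19.986
df = 6. Since 19.986 > 12.592, we reject H₀.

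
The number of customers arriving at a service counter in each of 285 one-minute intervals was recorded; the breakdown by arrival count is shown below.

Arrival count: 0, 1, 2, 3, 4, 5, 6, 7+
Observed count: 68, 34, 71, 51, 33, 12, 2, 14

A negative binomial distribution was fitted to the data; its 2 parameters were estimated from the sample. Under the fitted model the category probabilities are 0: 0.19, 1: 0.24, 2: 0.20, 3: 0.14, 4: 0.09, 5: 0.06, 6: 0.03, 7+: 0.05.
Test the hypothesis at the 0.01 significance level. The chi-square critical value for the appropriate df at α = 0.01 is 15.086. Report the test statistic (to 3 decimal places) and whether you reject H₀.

36.019; reject

Expected counts E_i = n·p_i: 285×0.19 = 54.15, 285×0.24 = 68.4, 285×0.20 = 57, 285×0.14 = 39.9, 285×0.09 = 25.65, 285×0.06 = 17.1, 285×0.03 = 8.55, 285×0.05 = 14.25.
cat         O        E   (O−E)²/E
0          68    54.15     3.5424
1          34     68.4    17.3006
2          71       57     3.4386
3          51     39.9     3.0880
4          33    25.65     2.1061
5          12     17.1     1.5211
6           2     8.55     5.0178
7+         14    14.25     0.0044
Sum = 36.019
df = 5. Since 36.019 > 15.086, we reject H₀.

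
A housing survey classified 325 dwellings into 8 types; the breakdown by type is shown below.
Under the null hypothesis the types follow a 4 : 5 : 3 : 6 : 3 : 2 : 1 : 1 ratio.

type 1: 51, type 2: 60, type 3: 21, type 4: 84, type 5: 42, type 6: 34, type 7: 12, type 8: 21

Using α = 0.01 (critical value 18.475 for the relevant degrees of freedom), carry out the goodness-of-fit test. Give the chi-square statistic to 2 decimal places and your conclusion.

Ratio total = 25. Expected counts: 325×4/25 = 52, 325×5/25 = 65, 325×3/25 = 39, 325×6/25 = 78, 325×3/25 = 39, 325×2/25 = 26, 325×1/25 = 13, 325×1/25 = 13.
type 1: (51 − 52)²/52 = 1/52 = 0.019
type 2: (60 − 65)²/65 = 25/65 = 0.385
type 3: (21 − 39)²/39 = 324/39 = 8.308
type 4: (84 − 78)²/78 = 36/78 = 0.462
type 5: (42 − 39)²/39 = 9/39 = 0.231
type 6: (34 − 26)²/26 = 64/26 = 2.462
type 7: (12 − 13)²/13 = 1/13 = 0.077
type 8: (21 − 13)²/13 = 64/13 = 4.923
Sum = 16.87
df = 7. Since 16.87 < 18.475, we do not reject H₀.

16.87; do not reject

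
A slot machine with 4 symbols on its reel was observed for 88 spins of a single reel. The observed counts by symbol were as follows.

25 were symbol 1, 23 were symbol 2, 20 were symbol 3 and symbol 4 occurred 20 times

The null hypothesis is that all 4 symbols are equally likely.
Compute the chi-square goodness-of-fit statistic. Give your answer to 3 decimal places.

Expected count for each of the 4 categories: 88/4 = 22.
symbol 1: (25 − 22)²/22 = 9/22 = 0.4091
symbol 2: (23 − 22)²/22 = 1/22 = 0.0455
symbol 3: (20 − 22)²/22 = 4/22 = 0.1818
symbol 4: (20 − 22)²/22 = 4/22 = 0.1818
Sum = 0.818

0.818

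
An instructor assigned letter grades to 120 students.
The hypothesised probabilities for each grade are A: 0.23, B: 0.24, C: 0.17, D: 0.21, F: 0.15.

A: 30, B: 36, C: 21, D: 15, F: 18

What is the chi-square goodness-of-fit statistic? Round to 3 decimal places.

Expected counts E_i = n·p_i: 120×0.23 = 27.6, 120×0.24 = 28.8, 120×0.17 = 20.4, 120×0.21 = 25.2, 120×0.15 = 18.
cat         O        E   (O−E)²/E
A          30     27.6     0.2087
B          36     28.8     1.8000
C          21     20.4     0.0176
D          15     25.2     4.1286
F          18       18     0.0000
Sum = 6.155

6.155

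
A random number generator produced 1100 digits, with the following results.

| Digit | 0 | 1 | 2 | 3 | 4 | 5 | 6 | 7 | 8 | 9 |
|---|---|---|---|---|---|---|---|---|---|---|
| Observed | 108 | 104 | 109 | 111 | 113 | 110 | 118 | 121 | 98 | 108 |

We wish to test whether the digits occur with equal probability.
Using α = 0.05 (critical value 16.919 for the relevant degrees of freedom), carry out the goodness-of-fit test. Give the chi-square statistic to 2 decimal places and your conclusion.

Expected count for each of the 10 categories: 1100/10 = 110.
0: (108 − 110)²/110 = 4/110 = 0.036
1: (104 − 110)²/110 = 36/110 = 0.327
2: (109 − 110)²/110 = 1/110 = 0.009
3: (111 − 110)²/110 = 1/110 = 0.009
4: (113 − 110)²/110 = 9/110 = 0.082
5: (110 − 110)²/110 = 0/110 = 0.000
6: (118 − 110)²/110 = 64/110 = 0.582
7: (121 − 110)²/110 = 121/110 = 1.100
8: (98 − 110)²/110 = 144/110 = 1.309
9: (108 − 110)²/110 = 4/110 = 0.036
Sum = 3.49
df = 9. Since 3.49 < 16.919, we do not reject H₀.

3.49; do not reject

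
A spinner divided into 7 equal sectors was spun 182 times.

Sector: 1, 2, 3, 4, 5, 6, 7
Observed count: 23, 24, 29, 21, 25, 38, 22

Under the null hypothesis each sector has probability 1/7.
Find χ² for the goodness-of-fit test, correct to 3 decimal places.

Expected count for each of the 7 categories: 182/7 = 26.
1: (23 − 26)²/26 = 9/26 = 0.3462
2: (24 − 26)²/26 = 4/26 = 0.1538
3: (29 − 26)²/26 = 9/26 = 0.3462
4: (21 − 26)²/26 = 25/26 = 0.9615
5: (25 − 26)²/26 = 1/26 = 0.0385
6: (38 − 26)²/26 = 144/26 = 5.5385
7: (22 − 26)²/26 = 16/26 = 0.6154
Sum = 8.000

8.000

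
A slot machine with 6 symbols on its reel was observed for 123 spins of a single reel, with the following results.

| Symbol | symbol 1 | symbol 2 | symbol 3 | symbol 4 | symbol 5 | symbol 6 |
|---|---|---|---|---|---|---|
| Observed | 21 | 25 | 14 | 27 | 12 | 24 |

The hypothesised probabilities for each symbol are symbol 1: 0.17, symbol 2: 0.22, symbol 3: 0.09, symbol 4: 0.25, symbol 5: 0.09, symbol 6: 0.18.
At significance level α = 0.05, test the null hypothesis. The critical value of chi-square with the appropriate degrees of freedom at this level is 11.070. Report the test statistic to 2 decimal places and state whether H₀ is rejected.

Expected counts E_i = n·p_i: 123×0.17 = 20.91, 123×0.22 = 27.06, 123×0.09 = 11.07, 123×0.25 = 30.75, 123×0.09 = 11.07, 123×0.18 = 22.14.
symbol 1: (21 − 20.91)²/20.91 = 0.0081/20.91 = 0.000
symbol 2: (25 − 27.06)²/27.06 = 4.2436/27.06 = 0.157
symbol 3: (14 − 11.07)²/11.07 = 8.5849/11.07 = 0.776
symbol 4: (27 − 30.75)²/30.75 = 14.0625/30.75 = 0.457
symbol 5: (12 − 11.07)²/11.07 = 0.8649/11.07 = 0.078
symbol 6: (24 − 22.14)²/22.14 = 3.4596/22.14 = 0.156
Sum = 1.62
df = 5. Since 1.62 < 11.070, we do not reject H₀.

1.62; do not reject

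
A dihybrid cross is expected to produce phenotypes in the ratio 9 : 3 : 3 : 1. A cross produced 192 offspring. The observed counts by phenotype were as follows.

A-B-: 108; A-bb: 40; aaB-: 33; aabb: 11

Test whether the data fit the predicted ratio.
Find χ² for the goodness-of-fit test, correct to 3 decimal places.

Ratio total = 16. Expected counts: 192×9/16 = 108, 192×3/16 = 36, 192×3/16 = 36, 192×1/16 = 12.
cat         O        E   (O−E)²/E
A-B-      108      108     0.0000
A-bb       40       36     0.4444
aaB-       33       36     0.2500
aabb       11       12     0.0833
Sum = 0.778

0.778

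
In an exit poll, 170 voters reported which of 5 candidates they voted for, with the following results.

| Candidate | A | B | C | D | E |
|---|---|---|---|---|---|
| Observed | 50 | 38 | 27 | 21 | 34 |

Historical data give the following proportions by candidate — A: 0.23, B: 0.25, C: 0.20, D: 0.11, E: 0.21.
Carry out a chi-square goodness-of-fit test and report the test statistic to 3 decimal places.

Expected counts E_i = n·p_i: 170×0.23 = 39.1, 170×0.25 = 42.5, 170×0.20 = 34, 170×0.11 = 18.7, 170×0.21 = 35.7.
cat         O        E   (O−E)²/E
A          50     39.1     3.0386
B          38     42.5     0.4765
C          27       34     1.4412
D          21     18.7     0.2829
E          34     35.7     0.0810
Sum = 5.320

5.320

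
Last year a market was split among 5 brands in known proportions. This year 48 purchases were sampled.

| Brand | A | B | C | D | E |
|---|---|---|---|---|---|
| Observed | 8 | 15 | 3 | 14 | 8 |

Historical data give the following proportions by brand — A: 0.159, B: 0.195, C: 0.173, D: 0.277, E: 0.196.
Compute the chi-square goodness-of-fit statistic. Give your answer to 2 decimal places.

7.05

Expected counts E_i = n·p_i: 48×0.159 = 7.632, 48×0.195 = 9.36, 48×0.173 = 8.304, 48×0.277 = 13.296, 48×0.196 = 9.408.
cat         O        E   (O−E)²/E
A           8    7.632      0.018
B          15     9.36      3.398
C           3    8.304      3.388
D          14   13.296      0.037
E           8    9.408      0.211
Sum = 7.05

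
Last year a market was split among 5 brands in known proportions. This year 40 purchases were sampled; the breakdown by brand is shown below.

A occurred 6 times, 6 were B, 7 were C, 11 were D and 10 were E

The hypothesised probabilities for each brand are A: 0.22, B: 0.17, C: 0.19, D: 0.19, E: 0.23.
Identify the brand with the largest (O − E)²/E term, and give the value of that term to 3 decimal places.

Expected counts E_i = n·p_i: 40×0.22 = 8.8, 40×0.17 = 6.8, 40×0.19 = 7.6, 40×0.19 = 7.6, 40×0.23 = 9.2.
A: (6 − 8.8)²/8.8 = 7.84/8.8 = 0.8909
B: (6 − 6.8)²/6.8 = 0.64/6.8 = 0.0941
C: (7 − 7.6)²/7.6 = 0.36/7.6 = 0.0474
D: (11 − 7.6)²/7.6 = 11.56/7.6 = 1.5211
E: (10 − 9.2)²/9.2 = 0.64/9.2 = 0.0696
The largest term is for D: 1.521.

D, 1.521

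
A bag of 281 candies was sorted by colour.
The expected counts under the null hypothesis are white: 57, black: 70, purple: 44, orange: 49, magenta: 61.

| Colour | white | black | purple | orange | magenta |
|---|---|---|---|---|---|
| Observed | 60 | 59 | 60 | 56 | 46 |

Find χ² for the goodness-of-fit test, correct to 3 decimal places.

12.393

white: (60 − 57)²/57 = 9/57 = 0.1579
black: (59 − 70)²/70 = 121/70 = 1.7286
purple: (60 − 44)²/44 = 256/44 = 5.8182
orange: (56 − 49)²/49 = 49/49 = 1.0000
magenta: (46 − 61)²/61 = 225/61 = 3.6885
Sum = 12.393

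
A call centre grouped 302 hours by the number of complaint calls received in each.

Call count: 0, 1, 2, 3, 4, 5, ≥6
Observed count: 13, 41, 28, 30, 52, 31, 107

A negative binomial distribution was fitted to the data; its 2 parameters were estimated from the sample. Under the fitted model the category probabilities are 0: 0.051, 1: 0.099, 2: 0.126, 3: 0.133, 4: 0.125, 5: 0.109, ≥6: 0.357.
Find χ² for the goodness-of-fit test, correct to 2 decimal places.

15.22

Expected counts E_i = n·p_i: 302×0.051 = 15.402, 302×0.099 = 29.898, 302×0.126 = 38.052, 302×0.133 = 40.166, 302×0.125 = 37.75, 302×0.109 = 32.918, 302×0.357 = 107.814.
0: (13 − 15.402)²/15.402 = 5.769604/15.402 = 0.375
1: (41 − 29.898)²/29.898 = 123.254404/29.898 = 4.122
2: (28 − 38.052)²/38.052 = 101.042704/38.052 = 2.655
3: (30 − 40.166)²/40.166 = 103.347556/40.166 = 2.573
4: (52 − 37.75)²/37.75 = 203.0625/37.75 = 5.379
5: (31 − 32.918)²/32.918 = 3.678724/32.918 = 0.112
≥6: (107 − 107.814)²/107.814 = 0.662596/107.814 = 0.006
Sum = 15.22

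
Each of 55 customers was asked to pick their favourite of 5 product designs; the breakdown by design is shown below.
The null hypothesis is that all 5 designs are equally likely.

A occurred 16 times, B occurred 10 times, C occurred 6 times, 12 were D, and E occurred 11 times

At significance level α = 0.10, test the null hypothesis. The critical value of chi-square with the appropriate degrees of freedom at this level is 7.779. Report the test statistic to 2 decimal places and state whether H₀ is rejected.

Expected count for each of the 5 categories: 55/5 = 11.
cat         O        E   (O−E)²/E
A          16       11      2.273
B          10       11      0.091
C           6       11      2.273
D          12       11      0.091
E          11       11      0.000
Sum = 4.73
df = 4. Since 4.73 < 7.779, we do not reject H₀.

4.73; do not reject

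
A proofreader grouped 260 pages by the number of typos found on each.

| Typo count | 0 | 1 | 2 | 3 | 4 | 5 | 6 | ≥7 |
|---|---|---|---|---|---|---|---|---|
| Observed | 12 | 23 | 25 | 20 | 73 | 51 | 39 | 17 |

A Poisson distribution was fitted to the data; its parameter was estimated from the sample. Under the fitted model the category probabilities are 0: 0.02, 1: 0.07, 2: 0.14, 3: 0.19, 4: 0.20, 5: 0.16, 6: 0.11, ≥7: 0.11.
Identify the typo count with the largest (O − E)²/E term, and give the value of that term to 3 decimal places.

3, 17.497

Expected counts E_i = n·p_i: 260×0.02 = 5.2, 260×0.07 = 18.2, 260×0.14 = 36.4, 260×0.19 = 49.4, 260×0.20 = 52, 260×0.16 = 41.6, 260×0.11 = 28.6, 260×0.11 = 28.6.
cat         O        E   (O−E)²/E
0          12      5.2     8.8923
1          23     18.2     1.2659
2          25     36.4     3.5703
3          20     49.4    17.4972
4          73       52     8.4808
5          51     41.6     2.1240
6          39     28.6     3.7818
≥7         17     28.6     4.7049
The largest term is for 3: 17.497.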